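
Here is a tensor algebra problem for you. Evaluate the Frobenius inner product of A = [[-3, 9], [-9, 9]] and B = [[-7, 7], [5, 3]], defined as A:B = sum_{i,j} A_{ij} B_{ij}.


A:B = sum over all i,j of A_{ij} * B_{ij}.
Row 1: -3*-7=21, 9*7=63 => row sum = 84
Row 2: -9*5=-45, 9*3=27 => row sum = -18
Total = 84 + -18 = 66

66


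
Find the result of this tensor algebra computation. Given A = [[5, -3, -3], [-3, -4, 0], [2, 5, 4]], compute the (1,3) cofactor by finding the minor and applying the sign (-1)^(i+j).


To find cofactor C_{13}, delete row 1 and column 3.
The resulting 2x2 submatrix is: [[-3, -4], [2, 5]]
Minor M_{13} = -3*5 - -4*2
  = -15 - -8 = -7
Sign = (-1)^(1+3) = (-1)^4 = 1
Cofactor C_{13} = 1 * -7 = -7

-7


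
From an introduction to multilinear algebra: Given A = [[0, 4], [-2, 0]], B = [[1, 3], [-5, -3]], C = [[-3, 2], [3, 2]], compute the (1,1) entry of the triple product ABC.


(ABC)_{11} = sum_m (AB)_{1m} C_{m1}. First compute row 1 of AB.
(AB)_{11} = 0*1 + 4*-5 = -20
(AB)_{12} = 0*3 + 4*-3 = -12
Now contract with column 1 of C:
(AB)_{11} * C_{11} = -20 * -3 = 60
(AB)_{12} * C_{21} = -12 * 3 = -36
(ABC)_{11} = 60 + -36 = 24

24


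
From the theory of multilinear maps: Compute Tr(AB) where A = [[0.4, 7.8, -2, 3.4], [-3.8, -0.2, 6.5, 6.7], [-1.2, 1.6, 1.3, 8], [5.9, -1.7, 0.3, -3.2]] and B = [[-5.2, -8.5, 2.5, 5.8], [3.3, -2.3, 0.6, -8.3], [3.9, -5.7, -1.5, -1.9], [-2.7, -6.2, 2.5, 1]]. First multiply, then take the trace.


Tr(AB) = sum_i (AB)_{ii} where (AB)_{ii} = sum_k A_{ik} B_{ki}.
(AB)_{11} = 0.4*-5.2 + 7.8*3.3 + -2*3.9 + 3.4*-2.7 = 6.68
(AB)_{22} = -3.8*-8.5 + -0.2*-2.3 + 6.5*-5.7 + 6.7*-6.2 = -45.83
(AB)_{33} = -1.2*2.5 + 1.6*0.6 + 1.3*-1.5 + 8*2.5 = 16.01
(AB)_{44} = 5.9*5.8 + -1.7*-8.3 + 0.3*-1.9 + -3.2*1 = 44.56
Tr(AB) = 6.68 + -45.83 + 16.01 + 44.56 = 21.42

21.42


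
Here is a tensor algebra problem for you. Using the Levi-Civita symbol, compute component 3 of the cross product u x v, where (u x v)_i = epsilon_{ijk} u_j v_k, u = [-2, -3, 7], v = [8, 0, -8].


(u x v)_3 = sum_{j,k} epsilon_{3jk} u_j v_k. Only permutations of (1,2,3) contribute; the two non-zero terms are:
eps_{312} u_1 v_2 = 1 * -2 * 0 = 0
eps_{321} u_2 v_1 = -1 * -3 * 8 = 24
(u x v)_3 = 24

24


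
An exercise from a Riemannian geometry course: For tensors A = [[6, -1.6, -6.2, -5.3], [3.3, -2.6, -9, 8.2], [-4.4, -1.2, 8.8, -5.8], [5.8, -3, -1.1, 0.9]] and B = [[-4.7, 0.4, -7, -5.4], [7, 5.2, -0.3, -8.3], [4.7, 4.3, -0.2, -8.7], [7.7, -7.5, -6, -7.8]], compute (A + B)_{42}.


Tensor addition is component-wise: (A + B)_{ij} = A_{ij} + B_{ij}.
A_{42} = -3
B_{42} = -7.5
(A + B)_{42} = -3 + -7.5 = -10.5

-10.5


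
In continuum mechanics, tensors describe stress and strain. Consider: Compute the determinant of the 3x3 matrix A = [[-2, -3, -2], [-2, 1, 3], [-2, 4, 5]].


Expanding along the first row, det(A) = a11*M_11 - a12*M_12 + a13*M_13, where M_1j is the (1,j) minor.
Minor M_11 = 1*5 - 3*4 = -7
Minor M_12 = -2*5 - 3*-2 = -4
Minor M_13 = -2*4 - 1*-2 = -6
det = -2*(-7) - -3*(-4) + -2*(-6)
    = 14 - 12 + 12
    = 14

14


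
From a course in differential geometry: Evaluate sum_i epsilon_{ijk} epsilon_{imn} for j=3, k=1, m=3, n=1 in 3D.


Using the identity: epsilon_{ijk} epsilon_{imn} = delta_{jm} delta_{kn} - delta_{jn} delta_{km}.
delta_{33} = 1
delta_{11} = 1
delta_{31} = 0
delta_{13} = 0
Result = 1 * 1 - 0 * 0 = 1 - 0 = 1

1


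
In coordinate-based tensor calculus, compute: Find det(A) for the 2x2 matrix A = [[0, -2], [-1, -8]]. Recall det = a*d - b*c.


For a 2x2 matrix [[a, b], [c, d]], det = a*d - b*c.
a = 0, b = -2, c = -1, d = -8
a*d = 0 * -8 = 0
b*c = -2 * -1 = 2
det = 0 - 2 = -2

-2


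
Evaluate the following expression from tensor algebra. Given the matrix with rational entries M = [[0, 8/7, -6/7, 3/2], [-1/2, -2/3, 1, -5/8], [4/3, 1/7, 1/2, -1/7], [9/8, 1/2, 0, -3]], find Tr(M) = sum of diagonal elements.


The trace is the sum of diagonal entries.
Diagonal: M[1,1] = 0, M[2,2] = -2/3, M[3,3] = 1/2, M[4,4] = -3
Tr(M) = 0 + -2/3 + 1/2 + -3
Computing step by step:
After adding M[1,1]: 0
After adding M[2,2]: -2/3
After adding M[3,3]: -1/6
After adding M[4,4]: -19/6
Tr(M) = -19/6

-19/6


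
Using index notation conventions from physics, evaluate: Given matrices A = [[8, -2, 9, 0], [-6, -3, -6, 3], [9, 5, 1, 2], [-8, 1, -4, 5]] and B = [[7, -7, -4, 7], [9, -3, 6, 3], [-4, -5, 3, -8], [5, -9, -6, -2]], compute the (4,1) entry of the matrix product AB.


(AB)_{ij} = sum_k A_{ik} B_{kj}.
For i=4, j=1:
A_{41} * B_{11} = -8 * 7 = -56
A_{42} * B_{21} = 1 * 9 = 9
A_{43} * B_{31} = -4 * -4 = 16
A_{44} * B_{41} = 5 * 5 = 25
Sum = -56 + 9 + 16 + 25 = -6

-6


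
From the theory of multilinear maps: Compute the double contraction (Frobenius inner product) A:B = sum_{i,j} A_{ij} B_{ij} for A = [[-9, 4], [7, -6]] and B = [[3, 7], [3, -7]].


A:B = sum over all i,j of A_{ij} * B_{ij}.
Row 1: -9*3=-27, 4*7=28 => row sum = 1
Row 2: 7*3=21, -6*-7=42 => row sum = 63
Total = 1 + 63 = 64

64


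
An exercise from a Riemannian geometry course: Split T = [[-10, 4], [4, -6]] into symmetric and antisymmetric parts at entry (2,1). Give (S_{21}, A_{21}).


T_{21} = 4
T_{12} = 4
S_{21} = (4 + 4)/2 = 8/2 = 4
A_{21} = (4 - 4)/2 = 0/2 = 0
Check: S + A = 4 + 0 = 4 = T_{21}.

(4, 0)


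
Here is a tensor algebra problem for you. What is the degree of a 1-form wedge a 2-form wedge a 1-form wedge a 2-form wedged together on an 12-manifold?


The degree of a wedge product is the sum of the degrees of the individual forms.
Degrees: 1, 2, 1, 2
Total degree = 1 + 2 + 1 + 2 = 6

6


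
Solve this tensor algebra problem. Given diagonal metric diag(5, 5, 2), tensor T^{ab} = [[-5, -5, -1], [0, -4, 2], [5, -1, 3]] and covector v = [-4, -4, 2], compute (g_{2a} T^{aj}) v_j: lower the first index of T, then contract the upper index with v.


Step 1: lower the first index. For a diagonal metric, g_{ia} T^{aj} = g_{ii} T^{ij} (no sum on i).
g_{22} = 5
S_2{}^1 = 5 * T^{21} = 5 * 0 = 0
S_2{}^2 = 5 * T^{22} = 5 * -4 = -20
S_2{}^3 = 5 * T^{23} = 5 * 2 = 10
Step 2: contract S_2{}^j with v_j.
S_2{}^1 * v_1 = 0 * -4 = 0
S_2{}^2 * v_2 = -20 * -4 = 80
S_2{}^3 * v_3 = 10 * 2 = 20
Result = 0 + 80 + 20 = 100

100


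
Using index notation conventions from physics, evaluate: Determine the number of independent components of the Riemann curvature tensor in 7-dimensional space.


The Riemann tensor in d dimensions has d^2(d^2 - 1)/12 independent components.
d = 7, so d^2 = 49
d^2 - 1 = 48
d^2(d^2 - 1) = 49 * 48 = 2352
Divide by 12: 2352 / 12 = 196

196


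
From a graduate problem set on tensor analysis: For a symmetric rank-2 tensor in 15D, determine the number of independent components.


A symmetric rank-2 tensor in d dimensions has d(d+1)/2 independent components.
d = 15
d(d+1)/2 = 15 * 16 / 2 = 240 / 2 = 120

120


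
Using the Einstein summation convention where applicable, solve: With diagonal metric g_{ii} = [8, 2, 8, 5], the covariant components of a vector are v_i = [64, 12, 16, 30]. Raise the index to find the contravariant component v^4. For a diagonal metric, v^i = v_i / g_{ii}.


To raise an index with a diagonal metric: v^i = v_i / g_{ii}.
For index 4: v_4 = 30, g_{44} = 5
v^4 = 30 / 5 = 6

6


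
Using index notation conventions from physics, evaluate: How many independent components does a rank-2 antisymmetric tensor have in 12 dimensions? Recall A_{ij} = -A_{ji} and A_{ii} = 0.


An antisymmetric rank-2 tensor satisfies A_{ij} = -A_{ji}, so diagonal entries are zero.
The independent components are the upper-triangular entries: C(n, 2) = n(n-1)/2.
n = 12
C(12, 2) = 12 * 11 / 2 = 132 / 2 = 66

66


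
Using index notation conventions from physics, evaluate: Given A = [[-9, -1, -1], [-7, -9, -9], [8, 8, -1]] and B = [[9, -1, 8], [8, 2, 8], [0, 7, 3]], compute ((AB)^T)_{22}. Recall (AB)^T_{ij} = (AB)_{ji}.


(AB)^T_{ij} = (AB)_{ji} = sum_k A_{jk} B_{ki}.
For i=2, j=2 we need (AB)_{22}:
A_{21} * B_{12} = -7 * -1 = 7
A_{22} * B_{22} = -9 * 2 = -18
A_{23} * B_{32} = -9 * 7 = -63
Sum = 7 + -18 + -63 = -74

-74


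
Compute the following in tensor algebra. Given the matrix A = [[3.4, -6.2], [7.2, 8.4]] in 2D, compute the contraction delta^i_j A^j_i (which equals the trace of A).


The contraction (trace) of a rank-2 tensor is the sum of its diagonal elements.
Diagonal entries: A[1,1] = 3.4, A[2,2] = 8.4
Tr(A) = 3.4 + 8.4 = 11.8

11.8


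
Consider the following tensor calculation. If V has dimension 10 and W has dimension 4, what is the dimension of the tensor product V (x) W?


The dimension of a tensor product is the product of dimensions.
dim(V) = 10, dim(W) = 4
dim(V (x) W) = 10 * 4 = 40

40


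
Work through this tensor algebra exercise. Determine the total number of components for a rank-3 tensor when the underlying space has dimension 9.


The number of components of a rank-r tensor in d dimensions is d^r.
Here d = 9 and r = 3.
9^3 = 729

729


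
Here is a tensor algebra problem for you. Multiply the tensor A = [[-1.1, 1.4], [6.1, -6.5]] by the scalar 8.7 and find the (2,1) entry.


Scalar multiplication: (cA)_{ij} = c * A_{ij}.
c = 8.7
A_{21} = 6.1
(cA)_{21} = 8.7 * 6.1 = 53.07

53.07


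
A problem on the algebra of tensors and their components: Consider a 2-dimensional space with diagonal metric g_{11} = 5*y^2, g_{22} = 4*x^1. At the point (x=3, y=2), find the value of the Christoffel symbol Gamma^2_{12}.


For a diagonal metric, Gamma^k_{ij} = (1/2) g^{kk} (dg_{ik}/dx_j + dg_{jk}/dx_i - dg_{ij}/dx_k).
The metric is diagonal, so g_{ab} = 0 for a != b.
At the given point: g_{11} = 20, g_{22} = 12
g^{22} = 1/12
dg_{12}/dx_2 = 0 (off-diagonal)
dg_{22}/dx_1 = dg_{22}/dx_1 = 4
dg_{12}/dx_2 = 0 (off-diagonal)
Numerator = 0 + 4 - 0 = 4
Gamma^2_{12} = 4 / (2 * 12) = 1/6

1/6


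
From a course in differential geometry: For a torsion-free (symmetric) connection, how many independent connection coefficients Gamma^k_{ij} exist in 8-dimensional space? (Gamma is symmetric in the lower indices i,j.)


Christoffel symbols Gamma^k_{ij} are symmetric in i,j, so there are d * d(d+1)/2 independent symbols.
d = 8
d(d+1)/2 = 8 * 9 / 2 = 36
Total = 8 * 36 = 288

288


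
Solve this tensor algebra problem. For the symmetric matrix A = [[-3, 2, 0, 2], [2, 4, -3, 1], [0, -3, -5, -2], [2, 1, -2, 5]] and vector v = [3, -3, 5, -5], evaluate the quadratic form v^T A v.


First compute Av:
(Av)_1 = -3*3 + 2*-3 + 0*5 + 2*-5 = -25
(Av)_2 = 2*3 + 4*-3 + -3*5 + 1*-5 = -26
(Av)_3 = 0*3 + -3*-3 + -5*5 + -2*-5 = -6
(Av)_4 = 2*3 + 1*-3 + -2*5 + 5*-5 = -32
Av = [-25, -26, -6, -32]
Then v^T (Av) = 3*-25 + -3*-26 + 5*-6 + -5*-32
= -75 + 78 + -30 + 160 = 133

133


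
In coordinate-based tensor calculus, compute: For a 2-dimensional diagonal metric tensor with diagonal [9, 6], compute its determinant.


For a diagonal metric, the determinant is the product of diagonal entries.
Diagonal entries: 9, 6
det(g) = 9 * 6 = 54

54


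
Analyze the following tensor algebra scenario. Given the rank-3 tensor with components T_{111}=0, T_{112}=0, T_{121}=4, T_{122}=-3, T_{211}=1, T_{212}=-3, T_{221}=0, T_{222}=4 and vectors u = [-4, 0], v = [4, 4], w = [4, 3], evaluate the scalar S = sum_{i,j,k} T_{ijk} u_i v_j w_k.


S = sum over i,j,k of T_{ijk} u_i v_j w_k. Expanding all 8 terms:
T_{111}*u_1*v_1*w_1 = 0*-4*4*4 = 0  (running total: 0)
T_{112}*u_1*v_1*w_2 = 0*-4*4*3 = 0  (running total: 0)
T_{121}*u_1*v_2*w_1 = 4*-4*4*4 = -256  (running total: -256)
T_{122}*u_1*v_2*w_2 = -3*-4*4*3 = 144  (running total: -112)
T_{211}*u_2*v_1*w_1 = 1*0*4*4 = 0  (running total: -112)
T_{212}*u_2*v_1*w_2 = -3*0*4*3 = 0  (running total: -112)
T_{221}*u_2*v_2*w_1 = 0*0*4*4 = 0  (running total: -112)
T_{222}*u_2*v_2*w_2 = 4*0*4*3 = 0  (running total: -112)
S = -112

-112


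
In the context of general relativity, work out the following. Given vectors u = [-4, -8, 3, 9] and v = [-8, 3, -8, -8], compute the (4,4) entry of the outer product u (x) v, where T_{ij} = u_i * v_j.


The outer product entry T_{ij} = u_i * v_j.
We need i=4, j=4.
u_4 = 9, v_4 = -8
T_{4,4} = 9 * -8 = -72

-72


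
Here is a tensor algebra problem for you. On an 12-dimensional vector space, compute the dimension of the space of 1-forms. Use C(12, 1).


The dimension of the space of p-forms on an n-dimensional space is C(n, p).
n = 12, p = 1
C(12, 1) = 12! / (1! * 11!) = 12

12


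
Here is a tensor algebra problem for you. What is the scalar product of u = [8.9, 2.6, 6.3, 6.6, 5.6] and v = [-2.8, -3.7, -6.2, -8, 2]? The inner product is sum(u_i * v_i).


The inner product u . v = sum of u_i * v_i.
Term-by-term: 8.9 * -2.8, 2.6 * -3.7, 6.3 * -6.2, 6.6 * -8, 5.6 * 2
Products: -24.92, -9.62, -39.06, -52.8, 11.2
Sum = -24.92 + -9.62 + -39.06 + -52.8 + 11.2 = -115.2

-115.2


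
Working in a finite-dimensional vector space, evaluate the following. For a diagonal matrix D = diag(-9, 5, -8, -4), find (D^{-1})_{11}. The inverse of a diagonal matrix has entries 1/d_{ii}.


For a diagonal matrix, the inverse has entries (D^{-1})_{ii} = 1/d_{ii}.
The diagonal entries are: d_{11} = -9, d_{22} = 5, d_{33} = -8, d_{44} = -4
We need (D^{-1})_{11} = 1/d_{11} = 1/-9 = -1/9

-1/9


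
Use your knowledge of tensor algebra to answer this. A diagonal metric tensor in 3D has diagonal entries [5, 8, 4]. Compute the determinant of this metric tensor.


For a diagonal metric, the determinant is the product of diagonal entries.
Diagonal entries: 5, 8, 4
det(g) = 5 * 8 * 4 = 160

160


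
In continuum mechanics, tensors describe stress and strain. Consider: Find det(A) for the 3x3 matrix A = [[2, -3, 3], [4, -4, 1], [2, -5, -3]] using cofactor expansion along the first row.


Expanding along the first row, det(A) = a11*M_11 - a12*M_12 + a13*M_13, where M_1j is the (1,j) minor.
Minor M_11 = -4*-3 - 1*-5 = 17
Minor M_12 = 4*-3 - 1*2 = -14
Minor M_13 = 4*-5 - -4*2 = -12
det = 2*(17) - -3*(-14) + 3*(-12)
    = 34 - 42 + -36
    = -44

-44


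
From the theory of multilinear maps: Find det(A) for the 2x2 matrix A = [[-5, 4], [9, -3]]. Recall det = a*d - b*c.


For a 2x2 matrix [[a, b], [c, d]], det = a*d - b*c.
a = -5, b = 4, c = 9, d = -3
a*d = -5 * -3 = 15
b*c = 4 * 9 = 36
det = 15 - 36 = -21

-21


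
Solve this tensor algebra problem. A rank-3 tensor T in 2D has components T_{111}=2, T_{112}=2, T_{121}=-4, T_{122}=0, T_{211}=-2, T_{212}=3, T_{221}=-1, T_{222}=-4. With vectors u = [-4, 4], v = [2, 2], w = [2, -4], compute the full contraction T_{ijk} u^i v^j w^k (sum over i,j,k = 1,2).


S = sum over i,j,k of T_{ijk} u_i v_j w_k. Expanding all 8 terms:
T_{111}*u_1*v_1*w_1 = 2*-4*2*2 = -32  (running total: -32)
T_{112}*u_1*v_1*w_2 = 2*-4*2*-4 = 64  (running total: 32)
T_{121}*u_1*v_2*w_1 = -4*-4*2*2 = 64  (running total: 96)
T_{122}*u_1*v_2*w_2 = 0*-4*2*-4 = 0  (running total: 96)
T_{211}*u_2*v_1*w_1 = -2*4*2*2 = -32  (running total: 64)
T_{212}*u_2*v_1*w_2 = 3*4*2*-4 = -96  (running total: -32)
T_{221}*u_2*v_2*w_1 = -1*4*2*2 = -16  (running total: -48)
T_{222}*u_2*v_2*w_2 = -4*4*2*-4 = 128  (running total: 80)
S = 80

80


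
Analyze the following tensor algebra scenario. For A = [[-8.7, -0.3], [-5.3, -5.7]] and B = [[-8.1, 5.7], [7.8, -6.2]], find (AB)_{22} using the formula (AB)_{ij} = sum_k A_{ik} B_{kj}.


(AB)_{ij} = sum_k A_{ik} B_{kj}.
For i=2, j=2:
A_{21} * B_{12} = -5.3 * 5.7 = -30.21
A_{22} * B_{22} = -5.7 * -6.2 = 35.34
Sum = -30.21 + 35.34 = 5.13

5.13


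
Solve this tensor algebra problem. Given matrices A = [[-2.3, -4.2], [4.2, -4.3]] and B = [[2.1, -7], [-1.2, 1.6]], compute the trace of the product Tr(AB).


Tr(AB) = sum_i (AB)_{ii} where (AB)_{ii} = sum_k A_{ik} B_{ki}.
(AB)_{11} = -2.3*2.1 + -4.2*-1.2 = 0.21
(AB)_{22} = 4.2*-7 + -4.3*1.6 = -36.28
Tr(AB) = 0.21 + -36.28 = -36.07

-36.07


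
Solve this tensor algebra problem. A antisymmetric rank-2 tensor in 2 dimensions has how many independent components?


A antisymmetric rank-2 tensor in d dimensions has d(d-1)/2 independent components.
d = 2
d(d-1)/2 = 2 * 1 / 2 = 2 / 2 = 1

1


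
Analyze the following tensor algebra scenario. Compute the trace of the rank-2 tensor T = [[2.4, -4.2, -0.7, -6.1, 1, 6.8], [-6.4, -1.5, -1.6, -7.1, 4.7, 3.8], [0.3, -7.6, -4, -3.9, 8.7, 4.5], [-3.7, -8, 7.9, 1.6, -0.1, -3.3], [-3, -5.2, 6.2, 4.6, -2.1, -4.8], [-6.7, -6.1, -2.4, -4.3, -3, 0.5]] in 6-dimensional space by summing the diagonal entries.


The contraction (trace) of a rank-2 tensor is the sum of its diagonal elements.
Diagonal entries: A[1,1] = 2.4, A[2,2] = -1.5, A[3,3] = -4, A[4,4] = 1.6, A[5,5] = -2.1, A[6,6] = 0.5
Tr(A) = 2.4 + -1.5 + -4 + 1.6 + -2.1 + 0.5 = -3.1

-3.1


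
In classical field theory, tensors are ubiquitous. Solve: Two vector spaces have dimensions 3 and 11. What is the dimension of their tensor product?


The dimension of a tensor product is the product of dimensions.
dim(V) = 3, dim(W) = 11
dim(V (x) W) = 3 * 11 = 33

33


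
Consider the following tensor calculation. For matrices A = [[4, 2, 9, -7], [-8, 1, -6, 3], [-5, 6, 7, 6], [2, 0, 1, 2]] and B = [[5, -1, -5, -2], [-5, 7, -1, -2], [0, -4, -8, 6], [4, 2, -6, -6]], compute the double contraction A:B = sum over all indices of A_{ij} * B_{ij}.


A:B = sum over all i,j of A_{ij} * B_{ij}.
Row 1: 4*5=20, 2*-1=-2, 9*-5=-45, -7*-2=14 => row sum = -13
Row 2: -8*-5=40, 1*7=7, -6*-1=6, 3*-2=-6 => row sum = 47
Row 3: -5*0=0, 6*-4=-24, 7*-8=-56, 6*6=36 => row sum = -44
Row 4: 2*4=8, 0*2=0, 1*-6=-6, 2*-6=-12 => row sum = -10
Total = -13 + 47 + -44 + -10 = -20

-20


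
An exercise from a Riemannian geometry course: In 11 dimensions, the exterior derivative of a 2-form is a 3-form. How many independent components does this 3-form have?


The exterior derivative of a p-form is a (p+1)-form.
Its number of independent components is C(n, p+1).
n = 11, p+1 = 3
C(11, 3) = 165

165


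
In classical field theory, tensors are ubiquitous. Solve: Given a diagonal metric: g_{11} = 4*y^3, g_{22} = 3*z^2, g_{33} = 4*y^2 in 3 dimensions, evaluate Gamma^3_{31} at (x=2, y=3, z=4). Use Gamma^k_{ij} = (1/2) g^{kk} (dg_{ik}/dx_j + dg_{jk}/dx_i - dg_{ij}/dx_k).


For a diagonal metric, Gamma^k_{ij} = (1/2) g^{kk} (dg_{ik}/dx_j + dg_{jk}/dx_i - dg_{ij}/dx_k).
The metric is diagonal, so g_{ab} = 0 for a != b.
At the given point: g_{11} = 108, g_{22} = 48, g_{33} = 36
g^{33} = 1/36
dg_{33}/dx_1 = dg_{33}/dx_1 = 0
dg_{13}/dx_3 = 0 (off-diagonal)
dg_{31}/dx_3 = 0 (off-diagonal)
Numerator = 0 + 0 - 0 = 0
Gamma^3_{31} = 0 / (2 * 36) = 0

0


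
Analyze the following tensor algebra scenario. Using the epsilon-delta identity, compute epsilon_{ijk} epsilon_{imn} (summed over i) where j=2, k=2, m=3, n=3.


Using the identity: epsilon_{ijk} epsilon_{imn} = delta_{jm} delta_{kn} - delta_{jn} delta_{km}.
delta_{23} = 0
delta_{23} = 0
delta_{23} = 0
delta_{23} = 0
Result = 0 * 0 - 0 * 0 = 0 - 0 = 0

0


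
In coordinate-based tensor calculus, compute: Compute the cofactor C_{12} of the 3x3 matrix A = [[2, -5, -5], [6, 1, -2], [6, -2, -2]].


To find cofactor C_{12}, delete row 1 and column 2.
The resulting 2x2 submatrix is: [[6, -2], [6, -2]]
Minor M_{12} = 6*-2 - -2*6
  = -12 - -12 = 0
Sign = (-1)^(1+2) = (-1)^3 = -1
Cofactor C_{12} = -1 * 0 = 0

0


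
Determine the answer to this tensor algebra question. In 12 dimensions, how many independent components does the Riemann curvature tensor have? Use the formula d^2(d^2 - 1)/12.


The Riemann tensor in d dimensions has d^2(d^2 - 1)/12 independent components.
d = 12, so d^2 = 144
d^2 - 1 = 143
d^2(d^2 - 1) = 144 * 143 = 20592
Divide by 12: 20592 / 12 = 1716

1716


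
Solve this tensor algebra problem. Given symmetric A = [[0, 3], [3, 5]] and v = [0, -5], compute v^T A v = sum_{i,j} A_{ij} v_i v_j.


First compute Av:
(Av)_1 = 0*0 + 3*-5 = -15
(Av)_2 = 3*0 + 5*-5 = -25
Av = [-15, -25]
Then v^T (Av) = 0*-15 + -5*-25
= 0 + 125 = 125

125


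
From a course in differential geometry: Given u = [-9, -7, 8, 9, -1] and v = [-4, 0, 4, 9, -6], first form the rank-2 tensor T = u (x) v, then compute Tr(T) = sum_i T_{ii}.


The outer product gives T_{ij} = u_i v_j.
The trace (contraction) is Tr(T) = sum_i T_{ii} = sum_i u_i v_i.
Diagonal entries:
T_{11} = u_1 * v_1 = -9 * -4 = 36
T_{22} = u_2 * v_2 = -7 * 0 = 0
T_{33} = u_3 * v_3 = 8 * 4 = 32
T_{44} = u_4 * v_4 = 9 * 9 = 81
T_{55} = u_5 * v_5 = -1 * -6 = 6
Tr(T) = 36 + 0 + 32 + 81 + 6 = 155

155


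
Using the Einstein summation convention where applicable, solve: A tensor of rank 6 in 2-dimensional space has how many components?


The number of components of a rank-r tensor in d dimensions is d^r.
Here d = 2 and r = 6.
2^6 = 64

64


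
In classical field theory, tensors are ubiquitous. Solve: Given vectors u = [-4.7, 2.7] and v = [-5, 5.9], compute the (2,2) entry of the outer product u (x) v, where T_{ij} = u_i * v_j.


The outer product entry T_{ij} = u_i * v_j.
We need i=2, j=2.
u_2 = 2.7, v_2 = 5.9
T_{2,2} = 2.7 * 5.9 = 15.93

15.93


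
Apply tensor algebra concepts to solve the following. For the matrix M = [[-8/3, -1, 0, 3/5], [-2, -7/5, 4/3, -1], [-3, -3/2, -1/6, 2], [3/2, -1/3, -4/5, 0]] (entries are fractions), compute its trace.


The trace is the sum of diagonal entries.
Diagonal: M[1,1] = -8/3, M[2,2] = -7/5, M[3,3] = -1/6, M[4,4] = 0
Tr(M) = -8/3 + -7/5 + -1/6 + 0
Computing step by step:
After adding M[1,1]: -8/3
After adding M[2,2]: -61/15
After adding M[3,3]: -127/30
After adding M[4,4]: -127/30
Tr(M) = -127/30

-127/30


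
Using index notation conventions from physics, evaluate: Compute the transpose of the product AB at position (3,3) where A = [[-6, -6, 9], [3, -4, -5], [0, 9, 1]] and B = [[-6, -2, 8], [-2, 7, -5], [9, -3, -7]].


(AB)^T_{ij} = (AB)_{ji} = sum_k A_{jk} B_{ki}.
For i=3, j=3 we need (AB)_{33}:
A_{31} * B_{13} = 0 * 8 = 0
A_{32} * B_{23} = 9 * -5 = -45
A_{33} * B_{33} = 1 * -7 = -7
Sum = 0 + -45 + -7 = -52

-52


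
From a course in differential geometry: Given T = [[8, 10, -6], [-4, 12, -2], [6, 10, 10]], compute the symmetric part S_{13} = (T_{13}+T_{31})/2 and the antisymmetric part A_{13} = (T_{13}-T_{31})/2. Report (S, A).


T_{13} = -6
T_{31} = 6
S_{13} = (-6 + 6)/2 = 0/2 = 0
A_{13} = (-6 - 6)/2 = -12/2 = -6
Check: S + A = 0 + -6 = -6 = T_{13}.

(0, -6)


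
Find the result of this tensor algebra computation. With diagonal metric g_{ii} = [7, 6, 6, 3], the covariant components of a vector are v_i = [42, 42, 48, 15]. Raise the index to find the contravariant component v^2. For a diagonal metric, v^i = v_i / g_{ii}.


To raise an index with a diagonal metric: v^i = v_i / g_{ii}.
For index 2: v_2 = 42, g_{22} = 6
v^2 = 42 / 6 = 7

7


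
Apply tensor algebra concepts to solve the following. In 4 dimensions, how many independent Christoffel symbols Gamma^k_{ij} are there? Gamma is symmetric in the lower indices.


Christoffel symbols Gamma^k_{ij} are symmetric in i,j, so there are d * d(d+1)/2 independent symbols.
d = 4
d(d+1)/2 = 4 * 5 / 2 = 10
Total = 4 * 10 = 40

40


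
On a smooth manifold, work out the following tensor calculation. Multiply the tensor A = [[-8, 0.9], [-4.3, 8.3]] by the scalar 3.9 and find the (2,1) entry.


Scalar multiplication: (cA)_{ij} = c * A_{ij}.
c = 3.9
A_{21} = -4.3
(cA)_{21} = 3.9 * -4.3 = -16.77

-16.77


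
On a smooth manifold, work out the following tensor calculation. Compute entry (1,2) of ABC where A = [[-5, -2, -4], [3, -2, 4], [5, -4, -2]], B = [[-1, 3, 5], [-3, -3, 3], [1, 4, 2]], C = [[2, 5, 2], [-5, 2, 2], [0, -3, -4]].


(ABC)_{12} = sum_m (AB)_{1m} C_{m2}. First compute row 1 of AB.
(AB)_{11} = -5*-1 + -2*-3 + -4*1 = 7
(AB)_{12} = -5*3 + -2*-3 + -4*4 = -25
(AB)_{13} = -5*5 + -2*3 + -4*2 = -39
Now contract with column 2 of C:
(AB)_{11} * C_{12} = 7 * 5 = 35
(AB)_{12} * C_{22} = -25 * 2 = -50
(AB)_{13} * C_{32} = -39 * -3 = 117
(ABC)_{12} = 35 + -50 + 117 = 102

102


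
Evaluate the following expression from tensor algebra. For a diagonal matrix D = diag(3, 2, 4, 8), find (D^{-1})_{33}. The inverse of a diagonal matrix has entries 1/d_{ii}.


For a diagonal matrix, the inverse has entries (D^{-1})_{ii} = 1/d_{ii}.
The diagonal entries are: d_{11} = 3, d_{22} = 2, d_{33} = 4, d_{44} = 8
We need (D^{-1})_{33} = 1/d_{33} = 1/4 = 1/4

1/4


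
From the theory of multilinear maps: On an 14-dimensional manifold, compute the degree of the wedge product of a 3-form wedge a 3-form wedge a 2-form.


The degree of a wedge product is the sum of the degrees of the individual forms.
Degrees: 3, 3, 2
Total degree = 3 + 3 + 2 = 8

8


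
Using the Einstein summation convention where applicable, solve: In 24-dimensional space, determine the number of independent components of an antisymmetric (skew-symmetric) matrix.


An antisymmetric rank-2 tensor satisfies A_{ij} = -A_{ji}, so diagonal entries are zero.
The independent components are the upper-triangular entries: C(n, 2) = n(n-1)/2.
n = 24
C(24, 2) = 24 * 23 / 2 = 552 / 2 = 276

276


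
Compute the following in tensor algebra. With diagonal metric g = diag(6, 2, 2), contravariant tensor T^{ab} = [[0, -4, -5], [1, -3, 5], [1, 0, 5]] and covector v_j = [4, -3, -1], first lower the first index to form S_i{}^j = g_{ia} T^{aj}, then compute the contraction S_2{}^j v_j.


Step 1: lower the first index. For a diagonal metric, g_{ia} T^{aj} = g_{ii} T^{ij} (no sum on i).
g_{22} = 2
S_2{}^1 = 2 * T^{21} = 2 * 1 = 2
S_2{}^2 = 2 * T^{22} = 2 * -3 = -6
S_2{}^3 = 2 * T^{23} = 2 * 5 = 10
Step 2: contract S_2{}^j with v_j.
S_2{}^1 * v_1 = 2 * 4 = 8
S_2{}^2 * v_2 = -6 * -3 = 18
S_2{}^3 * v_3 = 10 * -1 = -10
Result = 8 + 18 + -10 = 16

16


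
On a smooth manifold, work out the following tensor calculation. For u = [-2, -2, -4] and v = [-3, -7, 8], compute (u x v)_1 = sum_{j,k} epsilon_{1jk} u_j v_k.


(u x v)_1 = sum_{j,k} epsilon_{1jk} u_j v_k. Only permutations of (1,2,3) contribute; the two non-zero terms are:
eps_{123} u_2 v_3 = 1 * -2 * 8 = -16
eps_{132} u_3 v_2 = -1 * -4 * -7 = -28
(u x v)_1 = -44

-44


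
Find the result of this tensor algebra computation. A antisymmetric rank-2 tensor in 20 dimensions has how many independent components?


A antisymmetric rank-2 tensor in d dimensions has d(d-1)/2 independent components.
d = 20
d(d-1)/2 = 20 * 19 / 2 = 380 / 2 = 190

190


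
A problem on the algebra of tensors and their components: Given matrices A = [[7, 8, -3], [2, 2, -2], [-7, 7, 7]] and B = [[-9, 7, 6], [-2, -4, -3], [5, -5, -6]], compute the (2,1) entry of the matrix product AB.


(AB)_{ij} = sum_k A_{ik} B_{kj}.
For i=2, j=1:
A_{21} * B_{11} = 2 * -9 = -18
A_{22} * B_{21} = 2 * -2 = -4
A_{23} * B_{31} = -2 * 5 = -10
Sum = -18 + -4 + -10 = -32

-32


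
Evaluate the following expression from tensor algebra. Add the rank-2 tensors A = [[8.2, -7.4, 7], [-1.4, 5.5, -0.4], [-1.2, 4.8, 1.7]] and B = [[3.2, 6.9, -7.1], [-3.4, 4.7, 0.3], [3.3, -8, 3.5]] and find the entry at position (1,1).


Tensor addition is component-wise: (A + B)_{ij} = A_{ij} + B_{ij}.
A_{11} = 8.2
B_{11} = 3.2
(A + B)_{11} = 8.2 + 3.2 = 11.4

11.4


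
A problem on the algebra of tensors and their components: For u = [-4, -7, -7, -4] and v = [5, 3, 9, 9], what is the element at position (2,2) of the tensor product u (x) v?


The outer product entry T_{ij} = u_i * v_j.
We need i=2, j=2.
u_2 = -7, v_2 = 3
T_{2,2} = -7 * 3 = -21

-21


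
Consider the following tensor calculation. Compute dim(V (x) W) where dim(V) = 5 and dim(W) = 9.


The dimension of a tensor product is the product of dimensions.
dim(V) = 5, dim(W) = 9
dim(V (x) W) = 5 * 9 = 45

45


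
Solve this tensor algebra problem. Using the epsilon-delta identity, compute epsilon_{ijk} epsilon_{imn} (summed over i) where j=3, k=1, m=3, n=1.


Using the identity: epsilon_{ijk} epsilon_{imn} = delta_{jm} delta_{kn} - delta_{jn} delta_{km}.
delta_{33} = 1
delta_{11} = 1
delta_{31} = 0
delta_{13} = 0
Result = 1 * 1 - 0 * 0 = 1 - 0 = 1

1


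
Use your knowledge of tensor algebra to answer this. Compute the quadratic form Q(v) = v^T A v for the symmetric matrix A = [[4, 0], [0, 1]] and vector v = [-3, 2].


First compute Av:
(Av)_1 = 4*-3 + 0*2 = -12
(Av)_2 = 0*-3 + 1*2 = 2
Av = [-12, 2]
Then v^T (Av) = -3*-12 + 2*2
= 36 + 4 = 40

40


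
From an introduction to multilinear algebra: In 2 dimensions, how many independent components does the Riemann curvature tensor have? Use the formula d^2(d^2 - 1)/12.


The Riemann tensor in d dimensions has d^2(d^2 - 1)/12 independent components.
d = 2, so d^2 = 4
d^2 - 1 = 3
d^2(d^2 - 1) = 4 * 3 = 12
Divide by 12: 12 / 12 = 1

1


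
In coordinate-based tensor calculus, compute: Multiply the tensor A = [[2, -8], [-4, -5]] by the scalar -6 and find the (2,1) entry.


Scalar multiplication: (cA)_{ij} = c * A_{ij}.
c = -6
A_{21} = -4
(cA)_{21} = -6 * -4 = 24

24


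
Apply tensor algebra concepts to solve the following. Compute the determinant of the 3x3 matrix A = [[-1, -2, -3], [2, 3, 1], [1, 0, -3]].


Expanding along the first row, det(A) = a11*M_11 - a12*M_12 + a13*M_13, where M_1j is the (1,j) minor.
Minor M_11 = 3*-3 - 1*0 = -9
Minor M_12 = 2*-3 - 1*1 = -7
Minor M_13 = 2*0 - 3*1 = -3
det = -1*(-9) - -2*(-7) + -3*(-3)
    = 9 - 14 + 9
    = 4

4


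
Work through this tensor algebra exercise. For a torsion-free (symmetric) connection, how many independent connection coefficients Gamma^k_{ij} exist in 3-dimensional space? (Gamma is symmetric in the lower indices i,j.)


Christoffel symbols Gamma^k_{ij} are symmetric in i,j, so there are d * d(d+1)/2 independent symbols.
d = 3
d(d+1)/2 = 3 * 4 / 2 = 6
Total = 3 * 6 = 18

18


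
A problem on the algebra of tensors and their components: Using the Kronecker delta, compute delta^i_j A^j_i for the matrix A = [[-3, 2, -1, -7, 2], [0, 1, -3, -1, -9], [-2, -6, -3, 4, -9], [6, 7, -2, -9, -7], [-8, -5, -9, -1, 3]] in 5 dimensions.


The contraction (trace) of a rank-2 tensor is the sum of its diagonal elements.
Diagonal entries: A[1,1] = -3, A[2,2] = 1, A[3,3] = -3, A[4,4] = -9, A[5,5] = 3
Tr(A) = -3 + 1 + -3 + -9 + 3 = -11

-11


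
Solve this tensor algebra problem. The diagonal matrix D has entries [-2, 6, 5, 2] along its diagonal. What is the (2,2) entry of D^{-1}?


For a diagonal matrix, the inverse has entries (D^{-1})_{ii} = 1/d_{ii}.
The diagonal entries are: d_{11} = -2, d_{22} = 6, d_{33} = 5, d_{44} = 2
We need (D^{-1})_{22} = 1/d_{22} = 1/6 = 1/6

1/6


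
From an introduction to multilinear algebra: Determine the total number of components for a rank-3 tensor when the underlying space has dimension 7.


The number of components of a rank-r tensor in d dimensions is d^r.
Here d = 7 and r = 3.
7^3 = 343

343


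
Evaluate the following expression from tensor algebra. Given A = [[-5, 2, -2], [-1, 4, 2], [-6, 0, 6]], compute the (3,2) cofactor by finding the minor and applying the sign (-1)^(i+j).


To find cofactor C_{32}, delete row 3 and column 2.
The resulting 2x2 submatrix is: [[-5, -2], [-1, 2]]
Minor M_{32} = -5*2 - -2*-1
  = -10 - 2 = -12
Sign = (-1)^(3+2) = (-1)^5 = -1
Cofactor C_{32} = -1 * -12 = 12

12


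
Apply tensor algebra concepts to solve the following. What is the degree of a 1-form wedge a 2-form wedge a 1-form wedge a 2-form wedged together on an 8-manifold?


The degree of a wedge product is the sum of the degrees of the individual forms.
Degrees: 1, 2, 1, 2
Total degree = 1 + 2 + 1 + 2 = 6

6


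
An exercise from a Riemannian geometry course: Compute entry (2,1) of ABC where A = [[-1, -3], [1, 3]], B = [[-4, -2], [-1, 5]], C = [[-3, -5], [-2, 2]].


(ABC)_{21} = sum_m (AB)_{2m} C_{m1}. First compute row 2 of AB.
(AB)_{21} = 1*-4 + 3*-1 = -7
(AB)_{22} = 1*-2 + 3*5 = 13
Now contract with column 1 of C:
(AB)_{21} * C_{11} = -7 * -3 = 21
(AB)_{22} * C_{21} = 13 * -2 = -26
(ABC)_{21} = 21 + -26 = -5

-5


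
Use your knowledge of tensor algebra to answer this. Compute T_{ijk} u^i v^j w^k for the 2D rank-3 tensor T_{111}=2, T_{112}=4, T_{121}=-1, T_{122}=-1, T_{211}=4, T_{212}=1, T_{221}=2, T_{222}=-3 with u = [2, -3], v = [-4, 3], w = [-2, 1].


S = sum over i,j,k of T_{ijk} u_i v_j w_k. Expanding all 8 terms:
T_{111}*u_1*v_1*w_1 = 2*2*-4*-2 = 32  (running total: 32)
T_{112}*u_1*v_1*w_2 = 4*2*-4*1 = -32  (running total: 0)
T_{121}*u_1*v_2*w_1 = -1*2*3*-2 = 12  (running total: 12)
T_{122}*u_1*v_2*w_2 = -1*2*3*1 = -6  (running total: 6)
T_{211}*u_2*v_1*w_1 = 4*-3*-4*-2 = -96  (running total: -90)
T_{212}*u_2*v_1*w_2 = 1*-3*-4*1 = 12  (running total: -78)
T_{221}*u_2*v_2*w_1 = 2*-3*3*-2 = 36  (running total: -42)
T_{222}*u_2*v_2*w_2 = -3*-3*3*1 = 27  (running total: -15)
S = -15

-15


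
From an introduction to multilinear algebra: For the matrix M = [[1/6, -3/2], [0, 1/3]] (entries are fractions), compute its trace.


The trace is the sum of diagonal entries.
Diagonal: M[1,1] = 1/6, M[2,2] = 1/3
Tr(M) = 1/6 + 1/3
Computing step by step:
After adding M[1,1]: 1/6
After adding M[2,2]: 1/2
Tr(M) = 1/2

1/2


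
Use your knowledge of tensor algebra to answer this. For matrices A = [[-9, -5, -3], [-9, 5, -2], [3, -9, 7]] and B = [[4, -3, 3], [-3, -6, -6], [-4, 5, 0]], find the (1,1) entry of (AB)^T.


(AB)^T_{ij} = (AB)_{ji} = sum_k A_{jk} B_{ki}.
For i=1, j=1 we need (AB)_{11}:
A_{11} * B_{11} = -9 * 4 = -36
A_{12} * B_{21} = -5 * -3 = 15
A_{13} * B_{31} = -3 * -4 = 12
Sum = -36 + 15 + 12 = -9

-9


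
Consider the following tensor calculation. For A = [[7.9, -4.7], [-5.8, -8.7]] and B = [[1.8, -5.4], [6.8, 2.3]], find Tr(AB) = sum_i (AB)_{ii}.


Tr(AB) = sum_i (AB)_{ii} where (AB)_{ii} = sum_k A_{ik} B_{ki}.
(AB)_{11} = 7.9*1.8 + -4.7*6.8 = -17.74
(AB)_{22} = -5.8*-5.4 + -8.7*2.3 = 11.31
Tr(AB) = -17.74 + 11.31 = -6.43

-6.43


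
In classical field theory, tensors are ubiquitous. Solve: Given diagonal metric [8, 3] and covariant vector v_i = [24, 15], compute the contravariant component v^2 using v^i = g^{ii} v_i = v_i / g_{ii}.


To raise an index with a diagonal metric: v^i = v_i / g_{ii}.
For index 2: v_2 = 15, g_{22} = 3
v^2 = 15 / 3 = 5

5


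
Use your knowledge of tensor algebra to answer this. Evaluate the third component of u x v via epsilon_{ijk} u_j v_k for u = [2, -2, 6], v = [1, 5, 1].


(u x v)_3 = sum_{j,k} epsilon_{3jk} u_j v_k. Only permutations of (1,2,3) contribute; the two non-zero terms are:
eps_{312} u_1 v_2 = 1 * 2 * 5 = 10
eps_{321} u_2 v_1 = -1 * -2 * 1 = 2
(u x v)_3 = 12

12


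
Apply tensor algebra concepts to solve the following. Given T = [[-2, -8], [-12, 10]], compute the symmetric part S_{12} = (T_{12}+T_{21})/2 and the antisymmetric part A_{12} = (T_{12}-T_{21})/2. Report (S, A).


T_{12} = -8
T_{21} = -12
S_{12} = (-8 + -12)/2 = -20/2 = -10
A_{12} = (-8 - -12)/2 = 4/2 = 2
Check: S + A = -10 + 2 = -8 = T_{12}.

(-10, 2)


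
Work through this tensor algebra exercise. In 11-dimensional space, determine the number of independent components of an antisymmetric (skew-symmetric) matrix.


An antisymmetric rank-2 tensor satisfies A_{ij} = -A_{ji}, so diagonal entries are zero.
The independent components are the upper-triangular entries: C(n, 2) = n(n-1)/2.
n = 11
C(11, 2) = 11 * 10 / 2 = 110 / 2 = 55

55


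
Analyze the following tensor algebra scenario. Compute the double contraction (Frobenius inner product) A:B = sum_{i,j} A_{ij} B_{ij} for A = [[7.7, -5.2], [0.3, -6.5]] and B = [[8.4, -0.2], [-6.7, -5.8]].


A:B = sum over all i,j of A_{ij} * B_{ij}.
Row 1: 7.7*8.4=64.68, -5.2*-0.2=1.04 => row sum = 65.72
Row 2: 0.3*-6.7=-2.01, -6.5*-5.8=37.7 => row sum = 35.69
Total = 65.72 + 35.69 = 101.41

101.41


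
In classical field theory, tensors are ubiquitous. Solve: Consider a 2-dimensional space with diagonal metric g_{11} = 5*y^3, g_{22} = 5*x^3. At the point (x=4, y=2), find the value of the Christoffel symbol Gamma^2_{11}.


For a diagonal metric, Gamma^k_{ij} = (1/2) g^{kk} (dg_{ik}/dx_j + dg_{jk}/dx_i - dg_{ij}/dx_k).
The metric is diagonal, so g_{ab} = 0 for a != b.
At the given point: g_{11} = 40, g_{22} = 320
g^{22} = 1/320
dg_{12}/dx_1 = 0 (off-diagonal)
dg_{12}/dx_1 = 0 (off-diagonal)
dg_{11}/dx_2 = dg_{11}/dx_2 = 60
Numerator = 0 + 0 - 60 = -60
Gamma^2_{11} = -60 / (2 * 320) = -3/32

-3/32


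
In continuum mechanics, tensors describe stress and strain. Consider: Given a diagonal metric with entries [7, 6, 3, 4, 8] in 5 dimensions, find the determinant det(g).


For a diagonal metric, the determinant is the product of diagonal entries.
Diagonal entries: 7, 6, 3, 4, 8
det(g) = 7 * 6 * 3 * 4 * 8 = 4032

4032


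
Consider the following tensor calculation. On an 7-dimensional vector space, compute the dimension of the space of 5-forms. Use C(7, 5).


The dimension of the space of p-forms on an n-dimensional space is C(n, p).
n = 7, p = 5
C(7, 5) = 7! / (5! * 2!) = 21

21


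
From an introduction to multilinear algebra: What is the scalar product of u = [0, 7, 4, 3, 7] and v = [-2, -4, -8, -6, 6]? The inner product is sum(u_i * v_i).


The inner product u . v = sum of u_i * v_i.
Term-by-term: 0 * -2, 7 * -4, 4 * -8, 3 * -6, 7 * 6
Products: 0, -28, -32, -18, 42
Sum = 0 + -28 + -32 + -18 + 42 = -36

-36


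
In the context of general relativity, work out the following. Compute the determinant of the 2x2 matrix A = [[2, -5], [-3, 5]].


For a 2x2 matrix [[a, b], [c, d]], det = a*d - b*c.
a = 2, b = -5, c = -3, d = 5
a*d = 2 * 5 = 10
b*c = -5 * -3 = 15
det = 10 - 15 = -5

-5


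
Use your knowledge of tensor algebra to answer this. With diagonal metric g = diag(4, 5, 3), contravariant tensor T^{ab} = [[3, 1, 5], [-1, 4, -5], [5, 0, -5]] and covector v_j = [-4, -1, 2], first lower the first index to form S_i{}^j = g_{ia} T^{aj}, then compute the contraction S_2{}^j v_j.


Step 1: lower the first index. For a diagonal metric, g_{ia} T^{aj} = g_{ii} T^{ij} (no sum on i).
g_{22} = 5
S_2{}^1 = 5 * T^{21} = 5 * -1 = -5
S_2{}^2 = 5 * T^{22} = 5 * 4 = 20
S_2{}^3 = 5 * T^{23} = 5 * -5 = -25
Step 2: contract S_2{}^j with v_j.
S_2{}^1 * v_1 = -5 * -4 = 20
S_2{}^2 * v_2 = 20 * -1 = -20
S_2{}^3 * v_3 = -25 * 2 = -50
Result = 20 + -20 + -50 = -50

-50


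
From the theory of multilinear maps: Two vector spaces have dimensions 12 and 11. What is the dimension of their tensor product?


The dimension of a tensor product is the product of dimensions.
dim(V) = 12, dim(W) = 11
dim(V (x) W) = 12 * 11 = 132

132


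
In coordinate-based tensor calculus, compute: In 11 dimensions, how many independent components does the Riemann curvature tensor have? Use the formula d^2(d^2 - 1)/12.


The Riemann tensor in d dimensions has d^2(d^2 - 1)/12 independent components.
d = 11, so d^2 = 121
d^2 - 1 = 120
d^2(d^2 - 1) = 121 * 120 = 14520
Divide by 12: 14520 / 12 = 1210

1210


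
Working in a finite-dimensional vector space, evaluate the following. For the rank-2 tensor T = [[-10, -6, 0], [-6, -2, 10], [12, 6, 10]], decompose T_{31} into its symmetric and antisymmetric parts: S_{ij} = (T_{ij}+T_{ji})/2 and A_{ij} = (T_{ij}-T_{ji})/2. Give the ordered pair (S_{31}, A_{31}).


T_{31} = 12
T_{13} = 0
S_{31} = (12 + 0)/2 = 12/2 = 6
A_{31} = (12 - 0)/2 = 12/2 = 6
Check: S + A = 6 + 6 = 12 = T_{31}.

(6, 6)


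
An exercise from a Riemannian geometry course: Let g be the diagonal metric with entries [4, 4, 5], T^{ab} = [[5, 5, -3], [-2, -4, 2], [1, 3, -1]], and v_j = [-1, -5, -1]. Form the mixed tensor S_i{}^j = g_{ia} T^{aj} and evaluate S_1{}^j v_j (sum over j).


Step 1: lower the first index. For a diagonal metric, g_{ia} T^{aj} = g_{ii} T^{ij} (no sum on i).
g_{11} = 4
S_1{}^1 = 4 * T^{11} = 4 * 5 = 20
S_1{}^2 = 4 * T^{12} = 4 * 5 = 20
S_1{}^3 = 4 * T^{13} = 4 * -3 = -12
Step 2: contract S_1{}^j with v_j.
S_1{}^1 * v_1 = 20 * -1 = -20
S_1{}^2 * v_2 = 20 * -5 = -100
S_1{}^3 * v_3 = -12 * -1 = 12
Result = -20 + -100 + 12 = -108

-108


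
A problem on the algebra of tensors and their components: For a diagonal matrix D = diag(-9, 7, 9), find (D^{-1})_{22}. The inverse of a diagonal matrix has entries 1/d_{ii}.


For a diagonal matrix, the inverse has entries (D^{-1})_{ii} = 1/d_{ii}.
The diagonal entries are: d_{11} = -9, d_{22} = 7, d_{33} = 9
We need (D^{-1})_{22} = 1/d_{22} = 1/7 = 1/7

1/7
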